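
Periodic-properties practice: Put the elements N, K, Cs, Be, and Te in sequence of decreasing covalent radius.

Be is in period 2, group 2; N is in period 2, group 15; K is in period 4, group 1; Te is in period 5, group 16; Cs is in period 6, group 1.
Radius decreases left→right (rising Z_eff, same n) and increases top→bottom (higher n).
Here both period and group differ, so the two effects have to be weighed against each other.
Be > N: Be lies to the left of N in period 2, so the across-period effect alone puts Be larger.
Te > Be: the two effects oppose for this pair; the down-group effect wins (136 vs 102 pm).
K > Te: period and group pull opposite ways; the across-period shift dominates (196 vs 136 pm).
Cs > K: they share group 1; the group trend gives Cs the larger value.
Tabulated atomic radius (pm): Be 102, N 71, K 196, Te 136, Cs 232.
So from largest to smallest: Cs > K > Te > Be > N.

Cs > K > Te > Be > N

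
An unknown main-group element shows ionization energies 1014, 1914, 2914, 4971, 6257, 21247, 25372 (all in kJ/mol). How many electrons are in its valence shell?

Look for the largest jump between consecutive ionization energies: IE6/IE5 ≈ 3.4, far larger than any earlier ratio.
That jump marks the point where a core electron is being removed. So the atom has 5 valence electrons.

5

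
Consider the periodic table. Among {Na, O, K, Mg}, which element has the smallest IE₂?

Mg

The second ionization energy removes an electron from the +1 ion. For each element: Na⁺ is the bare [Ne] core; O⁺ still has 5 valence electrons; K⁺ is the bare [Ar] core; Mg⁺ still has 1 valence electron.
Usually core removal costs more than valence removal, but here the competition is close: a tightly held n=2 valence electron can cost more to remove than an n=3 core electron, so the actual values have to decide it.
Valence configurations: O⁺ [He]2s²2p³, Mg⁺ [Ne]3s¹.
The numbers (kJ/mol): Na 4562, O 3388, K 3052, Mg 1451.
Hence IE_2: Mg < K < O < Na.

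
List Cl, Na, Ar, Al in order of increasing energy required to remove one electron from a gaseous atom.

Na is in period 3, group 1; Al is in period 3, group 13; Cl is in period 3, group 17; Ar is in period 3, group 18.
IE₁ increases left→right with effective nuclear charge and decreases top→bottom as the valence shell moves farther out.
All lie in period 3, so first ionization energy increases left to right.
So from lowest to highest: Na < Al < Cl < Ar.

Na < Al < Cl < Ar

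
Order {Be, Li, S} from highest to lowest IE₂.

Li > S > Be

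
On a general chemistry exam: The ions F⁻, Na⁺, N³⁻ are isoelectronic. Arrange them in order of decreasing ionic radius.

All of these have 10 electrons, so size is governed by nuclear charge alone: the more protons, the stronger the pull on the same electron cloud, and the smaller the ion.
Nuclear charges: Na⁺ (Z=11), F⁻ (Z=9), N³⁻ (Z=7).
Largest to smallest: N³⁻ > F⁻ > Na⁺.

N³⁻ > F⁻ > Na⁺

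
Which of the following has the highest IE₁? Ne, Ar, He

He

He is in period 1, group 18; Ne is in period 2, group 18; Ar is in period 3, group 18.
First ionization energy rises across a period (greater Z_eff holds electrons more tightly) and falls down a group (valence electrons are farther from the nucleus).
All are in group 18, so first ionization energy increases up the group.
The highest IE₁ among these belongs to He.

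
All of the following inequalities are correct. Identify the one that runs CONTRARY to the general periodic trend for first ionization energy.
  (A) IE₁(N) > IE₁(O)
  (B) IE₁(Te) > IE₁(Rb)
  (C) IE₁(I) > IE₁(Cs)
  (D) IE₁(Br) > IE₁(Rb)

(A)

The general trend: first ionization energy increases across a period and decreases down a group.
(A) N (period 2, group 15) vs O (period 2, group 16): the stated order contradicts the simple trend.
(B) Te (period 5, group 16) vs Rb (period 5, group 1): the stated order agrees with the simple trend.
(C) I (period 5, group 17) vs Cs (period 6, group 1): the stated order agrees with the simple trend.
(D) Br (period 4, group 17) vs Rb (period 5, group 1): the stated order agrees with the simple trend.
The exception is (A): pairing an electron in O's 2p⁴ costs repulsion energy, so O ionizes more easily than half-filled N (2p³).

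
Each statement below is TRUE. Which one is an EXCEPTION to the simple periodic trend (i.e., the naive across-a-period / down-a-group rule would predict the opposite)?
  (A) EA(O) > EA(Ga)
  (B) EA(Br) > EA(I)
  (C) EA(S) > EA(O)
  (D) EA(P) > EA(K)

(C)

The general trend: electron affinity increases across a period and decreases down a group.
(A) O (period 2, group 16) vs Ga (period 4, group 13): the stated order agrees with the simple trend.
(B) Br (period 4, group 17) vs I (period 5, group 17): the stated order agrees with the simple trend.
(C) S (period 3, group 16) vs O (period 2, group 16): the stated order contradicts the simple trend.
(D) P (period 3, group 15) vs K (period 4, group 1): the stated order agrees with the simple trend.
The exception is (C): the compact 2p subshell of O repels the added electron more than S's larger 3p does.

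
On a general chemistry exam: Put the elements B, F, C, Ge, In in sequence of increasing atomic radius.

F, C, B, Ge, In

Radius decreases left→right (rising Z_eff, same n) and increases top→bottom (higher n).
Neither a single period nor a single group — weigh both effects.
C > F: both are in period 2; the period trend gives C the larger value.
B > C: both are in period 2; the period trend gives B the larger value.
Ge > B: period and group pull opposite ways; the down-group shift dominates (121 vs 85 pm).
In > Ge: relative to Ge, both the across-period and down-group shifts push In's atomic radius up.
For reference (pm): B 85, C 75, F 64, Ge 121, In 142.
So from smallest to largest: F < C < B < Ge < In.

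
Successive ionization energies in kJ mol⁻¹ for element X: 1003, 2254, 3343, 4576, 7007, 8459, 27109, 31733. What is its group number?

Look for the largest jump between consecutive ionization energies: IE7/IE6 ≈ 3.2, far larger than any earlier ratio.
That jump marks the point where a core electron is being removed. So the atom has 6 valence electrons.
A main-group element with 6 valence electrons is in group 16.

Group 16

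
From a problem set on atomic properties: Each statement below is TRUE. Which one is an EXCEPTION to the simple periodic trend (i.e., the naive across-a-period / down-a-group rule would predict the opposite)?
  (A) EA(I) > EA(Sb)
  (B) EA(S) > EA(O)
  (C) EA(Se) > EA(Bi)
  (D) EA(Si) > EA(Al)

(B)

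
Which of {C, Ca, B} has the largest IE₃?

Ca

Consider each +2 ion: C²⁺ still has 2 valence electrons; Ca²⁺ is the bare [Ar] core; B²⁺ still has 1 valence electron.
Core electrons are held far more tightly than valence electrons, so Ca tops the IE_3 order.
Valence configurations: C²⁺ [He]2s², B²⁺ [He]2s¹.
The numbers (kJ/mol): C 4620, Ca 4912, B 3660.
Overall IE_3 order: B < C < Ca.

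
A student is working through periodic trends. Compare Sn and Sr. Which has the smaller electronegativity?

Sr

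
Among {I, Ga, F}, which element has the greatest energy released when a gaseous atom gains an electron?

F

EA tends to increase across a period and decrease down a group, though the pattern is less regular than for IE or radius.
Neither a single period nor a single group — weigh both effects.
I > Ga: period and group pull opposite ways; the across-period shift dominates (295 vs 29 kJ/mol).
F > I: F sits above I in group 17, so the down-group effect alone puts F higher.
Tabulated electron affinity (kJ/mol): F 328, Ga 29, I 295.
The greatest energy released when a gaseous atom gains an electron among these belongs to F.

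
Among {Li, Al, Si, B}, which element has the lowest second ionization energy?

Si

IE_2 is the cost of taking one more electron from the +1 cation: Li⁺ is the bare [He] core; Al⁺ still has 2 valence electrons; Si⁺ still has 3 valence electrons; B⁺ still has 2 valence electrons.
Pulling an electron out of a noble-gas core costs far more than removing a remaining valence electron, so Li sits at the high end of IE_2.
Valence configurations: Al⁺ [Ne]3s², Si⁺ [Ne]3s²3p¹, B⁺ [He]2s².
Si⁺ loses a lone 3p electron whereas Al⁺ must break into a filled 3s² pair, so IE_2(Al) > IE_2(Si) even though Si has the higher nuclear charge.
Approximate IE_2 values (kJ/mol): Li 7298, Al 1817, Si 1577, B 2427.
So the second ionization energies run Si < Al < B < Li.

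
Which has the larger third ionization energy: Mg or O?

Mg

Consider each +2 ion: Mg²⁺ is the bare [Ne] core; O²⁺ still has 4 valence electrons.
Pulling an electron out of a noble-gas core costs far more than removing a remaining valence electron, so Mg sits at the high end of IE_3.
The numbers (kJ/mol): Mg 7733, O 5300.
So the third ionization energies run O < Mg.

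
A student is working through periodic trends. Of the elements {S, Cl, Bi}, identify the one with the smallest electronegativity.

Bi

EN rises left→right (higher Z_eff, smaller atoms) and falls top→bottom (larger, more shielded atoms).
These span different periods and groups, so the two trends combine.
S > Bi: both effects reinforce here, so S is clearly the higher of the two.
Cl > S: Cl lies to the right of S in period 3, so the across-period effect alone puts Cl higher.
Tabulated electronegativity (Pauling): S 2.58, Cl 3.16, Bi 2.02.
The smallest electronegativity among these belongs to Bi.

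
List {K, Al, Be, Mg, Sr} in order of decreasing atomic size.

Radius decreases left→right (rising Z_eff, same n) and increases top→bottom (higher n).
Here both period and group differ, so the two effects have to be weighed against each other.
Al > Be: the two effects oppose for this pair; the down-group effect wins (126 vs 102 pm).
Mg > Al: Mg lies to the left of Al in period 3, so the across-period effect alone puts Mg larger.
Sr > Mg: they share group 2; the group trend gives Sr the larger value.
K > Sr: the two effects oppose for this pair; the across-period effect wins (196 vs 185 pm).
Approximate values (pm): Be 102, Mg 139, Al 126, K 196, Sr 185.
So from largest to smallest: K > Sr > Mg > Al > Be.

K > Sr > Mg > Al > Be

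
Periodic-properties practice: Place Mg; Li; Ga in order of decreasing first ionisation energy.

Li is in period 2, group 1; Mg is in period 3, group 2; Ga is in period 4, group 13.
Across a period the outer electron is held more tightly (higher IE₁); down a group it sits in a higher shell, more shielded, and comes off more easily.
These sit on a diagonal, where the across-period and down-group effects partly cancel.
Ga > Li: period and group pull opposite ways; the across-period shift dominates (579 vs 520 kJ/mol).
Mg > Ga: the two effects oppose for this pair; the down-group effect wins (738 vs 579 kJ/mol).
For reference (kJ/mol): Li 520, Mg 738, Ga 579.
So from highest to lowest: Mg > Ga > Li.

Mg, Ga, Li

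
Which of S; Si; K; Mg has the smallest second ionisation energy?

IE_2 is the cost of taking one more electron from the +1 cation: S⁺ still has 5 valence electrons; Si⁺ still has 3 valence electrons; K⁺ is the bare [Ar] core; Mg⁺ still has 1 valence electron.
Breaking into a closed-shell core is much more expensive than removing a leftover valence electron — K has the largest IE_2 here.
Valence configurations: S⁺ [Ne]3s²3p³, Si⁺ [Ne]3s²3p¹, Mg⁺ [Ne]3s¹.
Tabulated IE_2 (kJ/mol): S 2252, Si 1577, K 3052, Mg 1451.
Hence IE_2: Mg < Si < S < K.

Mg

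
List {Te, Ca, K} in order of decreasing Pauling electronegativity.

K is in period 4, group 1; Ca is in period 4, group 2; Te is in period 5, group 16.
Smaller atoms with higher effective nuclear charge are more electronegative.
Here both period and group differ, so the two effects have to be weighed against each other.
Ca > K: both are in period 4; the period trend gives Ca the larger value.
Te > Ca: period and group pull opposite ways; the across-period shift dominates (2.10 vs 1.00).
Tabulated electronegativity (Pauling): K 0.82, Ca 1.00, Te 2.10.
So from highest to lowest: Te > Ca > K.

Te > Ca > K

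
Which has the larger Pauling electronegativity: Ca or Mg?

Mg is in period 3, group 2; Ca is in period 4, group 2.
Atoms toward the upper right of the periodic table pull bonding electrons most strongly.
All are in group 2, so electronegativity increases up the group.
So Mg has the larger Pauling electronegativity (Mg > Ca).

Mg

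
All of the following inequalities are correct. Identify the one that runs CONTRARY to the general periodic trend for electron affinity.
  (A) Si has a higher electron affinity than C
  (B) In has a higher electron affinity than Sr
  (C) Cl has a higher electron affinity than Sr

(A)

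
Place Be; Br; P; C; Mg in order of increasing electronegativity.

Mg < Be < P < C < Br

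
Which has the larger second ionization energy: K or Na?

Na

The second ionization energy removes an electron from the +1 ion. For each element: K⁺ is the bare [Ar] core; Na⁺ is the bare [Ne] core.
All of these are removing an electron from a noble-gas core or deeper; the smaller core (lower principal quantum number) is held far more tightly, and within a period the higher nuclear charge binds the same core more tightly.
Approximate IE_2 values (kJ/mol): K 3052, Na 4562.
Overall IE_2 order: K < Na.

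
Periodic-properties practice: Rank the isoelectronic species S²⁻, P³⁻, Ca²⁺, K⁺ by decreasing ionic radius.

All of these have 18 electrons, so size is governed by nuclear charge alone: the more protons, the stronger the pull on the same electron cloud, and the smaller the ion.
Nuclear charges: Ca²⁺ (Z=20), K⁺ (Z=19), S²⁻ (Z=16), P³⁻ (Z=15).
Largest to smallest: P³⁻ > S²⁻ > K⁺ > Ca²⁺.

P³⁻ > S²⁻ > K⁺ > Ca²⁺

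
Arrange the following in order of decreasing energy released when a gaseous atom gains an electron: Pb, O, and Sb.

O > Sb > Pb

Adding an electron releases more energy for atoms nearer the top right (short of the noble gases).
Here both period and group differ, so the two effects have to be weighed against each other.
Sb > Pb: both effects reinforce here, so Sb is clearly the higher of the two.
O > Sb: both effects reinforce here, so O is clearly the higher of the two.
Tabulated electron affinity (kJ/mol): O 141, Sb 103, Pb 35.
So from highest to lowest: O > Sb > Pb.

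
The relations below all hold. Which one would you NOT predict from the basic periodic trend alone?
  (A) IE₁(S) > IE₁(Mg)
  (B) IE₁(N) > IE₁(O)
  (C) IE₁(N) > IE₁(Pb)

(B)

The general trend: IE₁ increases across a period and decreases down a group.
(A) S (period 3, group 16) vs Mg (period 3, group 2): the stated order agrees with the simple trend.
(B) N (period 2, group 15) vs O (period 2, group 16): the stated order contradicts the simple trend.
(C) N (period 2, group 15) vs Pb (period 6, group 14): the stated order agrees with the simple trend.
The exception is (B): pairing an electron in O's 2p⁴ costs repulsion energy, so O ionizes more easily than half-filled N (2p³).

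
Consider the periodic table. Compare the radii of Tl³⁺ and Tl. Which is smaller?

Forming Tl³⁺ removes 3 electrons from Tl. Fewer electrons for the same nuclear charge means less shielding and a higher Z_eff on the remaining electrons, and for main-group metals the entire outer shell is lost.
A cation is smaller than its parent atom: Tl³⁺ < Tl.

Tl³⁺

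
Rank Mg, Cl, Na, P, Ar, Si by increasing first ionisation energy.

Na < Mg < Si < P < Cl < Ar

Na is in period 3, group 1; Mg is in period 3, group 2; Si is in period 3, group 14; P is in period 3, group 15; Cl is in period 3, group 17; Ar is in period 3, group 18.
Across a period the outer electron is held more tightly (higher IE₁); down a group it sits in a higher shell, more shielded, and comes off more easily.
All lie in period 3, so first ionization energy increases left to right.
So from lowest to highest: Na < Mg < Si < P < Cl < Ar.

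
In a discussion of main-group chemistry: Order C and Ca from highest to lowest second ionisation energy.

The second ionization energy removes an electron from the +1 ion. For each element: C⁺ still has 3 valence electrons; Ca⁺ still has 1 valence electron.
All are still removing valence electrons, so compare the +1 ions as you would atoms: IE_2 generally rises across a period (higher Z_eff) and falls down a group (larger shell), subject to the usual subshell exceptions.
Valence configurations: C⁺ [He]2s²2p¹, Ca⁺ [Ar]4s¹.
The numbers (kJ/mol): C 2353, Ca 1145.
Overall IE_2 order: Ca < C.

C, Ca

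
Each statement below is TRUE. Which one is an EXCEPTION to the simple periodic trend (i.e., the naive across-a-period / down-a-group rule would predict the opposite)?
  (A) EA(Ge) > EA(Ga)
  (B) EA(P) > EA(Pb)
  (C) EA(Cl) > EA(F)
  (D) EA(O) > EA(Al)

The general trend: electron affinity increases across a period and decreases down a group.
(A) Ge (period 4, group 14) vs Ga (period 4, group 13): the stated order agrees with the simple trend.
(B) P (period 3, group 15) vs Pb (period 6, group 14): the stated order agrees with the simple trend.
(C) Cl (period 3, group 17) vs F (period 2, group 17): the stated order contradicts the simple trend.
(D) O (period 2, group 16) vs Al (period 3, group 13): the stated order agrees with the simple trend.
The exception is (C): F's small 2p subshell makes the incoming electron feel strong e⁻–e⁻ repulsion, so Cl actually releases more energy on gaining an electron.

(C)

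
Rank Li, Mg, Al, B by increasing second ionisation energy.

IE_2 is the cost of taking one more electron from the +1 cation: Li⁺ is the bare [He] core; Mg⁺ still has 1 valence electron; Al⁺ still has 2 valence electrons; B⁺ still has 2 valence electrons.
Breaking into a closed-shell core is much more expensive than removing a leftover valence electron — Li has the largest IE_2 here.
Valence configurations: Mg⁺ [Ne]3s¹, Al⁺ [Ne]3s², B⁺ [He]2s².
Approximate IE_2 values (kJ/mol): Li 7298, Mg 1451, Al 1817, B 2427.
Hence IE_2: Mg < Al < B < Li.

Mg, Al, B, Li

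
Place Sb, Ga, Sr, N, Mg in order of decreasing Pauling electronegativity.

N is in period 2, group 15; Mg is in period 3, group 2; Ga is in period 4, group 13; Sr is in period 5, group 2; Sb is in period 5, group 15.
Atoms toward the upper right of the periodic table pull bonding electrons most strongly.
Here both period and group differ, so the two effects have to be weighed against each other.
Mg > Sr: they share group 2; the group trend gives Mg the larger value.
Ga > Mg: the two effects oppose for this pair; the across-period effect wins (1.81 vs 1.31).
Sb > Ga: the two effects oppose for this pair; the across-period effect wins (2.05 vs 1.81).
N > Sb: they share group 15; the group trend gives N the larger value.
Approximate values (Pauling): N 3.04, Mg 1.31, Ga 1.81, Sr 0.95, Sb 2.05.
So from highest to lowest: N > Sb > Ga > Mg > Sr.

N, Sb, Ga, Mg, Sr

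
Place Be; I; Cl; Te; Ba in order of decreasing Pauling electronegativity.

Cl > I > Te > Be > Ba

Be is in period 2, group 2; Cl is in period 3, group 17; Te is in period 5, group 16; I is in period 5, group 17; Ba is in period 6, group 2.
Electronegativity increases across a period and decreases down a group, tracking effective nuclear charge and atomic size.
Here both period and group differ, so the two effects have to be weighed against each other.
Be > Ba: they share group 2; the group trend gives Be the larger value.
Te > Be: the two effects oppose for this pair; the across-period effect wins (2.10 vs 1.57).
I > Te: I lies to the right of Te in period 5, so the across-period effect alone puts I higher.
Cl > I: Cl sits above I in group 17, so the down-group effect alone puts Cl higher.
For reference (Pauling): Be 1.57, Cl 3.16, Te 2.10, I 2.66, Ba 0.89.
So from highest to lowest: Cl > I > Te > Be > Ba.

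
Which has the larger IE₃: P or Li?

Li

The third ionization energy removes an electron from the +2 ion. For each element: P²⁺ still has 3 valence electrons; Li²⁺ is already 1 electron into the core.
Pulling an electron out of a noble-gas core costs far more than removing a remaining valence electron, so Li sits at the high end of IE_3.
The numbers (kJ/mol): P 2914, Li 11815.
So the third ionization energies run P < Li.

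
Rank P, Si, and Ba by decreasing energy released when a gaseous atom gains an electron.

Si > P > Ba

Si is in period 3, group 14; P is in period 3, group 15; Ba is in period 6, group 2.
EA tends to increase across a period and decrease down a group, though the pattern is less regular than for IE or radius.
Here both period and group differ, so the two effects have to be weighed against each other.
P > Ba: both effects reinforce here, so P is clearly the higher of the two.
Si > P: this pair runs against the simple trend — see the exception note.
Note the exception: Si has a higher electron affinity than P, contrary to the simple trend — adding an electron to P's half-filled 3p³ is unfavourable, so Si (3p²) has the more exothermic EA.
For reference (kJ/mol): Si 134, P 72, Ba 14.
So from highest to lowest: Si > P > Ba.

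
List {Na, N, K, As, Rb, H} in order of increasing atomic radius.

H is in period 1, group 1; N is in period 2, group 15; Na is in period 3, group 1; K is in period 4, group 1; As is in period 4, group 15; Rb is in period 5, group 1.
Radius decreases left→right (rising Z_eff, same n) and increases top→bottom (higher n).
These span different periods and groups, so the two trends combine.
N > H: the two effects oppose for this pair; the down-group effect wins (71 vs 32 pm).
As > N: As sits below N in group 15, so the down-group effect alone puts As larger.
Na > As: the two effects oppose for this pair; the across-period effect wins (155 vs 121 pm).
K > Na: K sits below Na in group 1, so the down-group effect alone puts K larger.
Rb > K: Rb sits below K in group 1, so the down-group effect alone puts Rb larger.
For reference (pm): H 32, N 71, Na 155, K 196, As 121, Rb 210.
So from smallest to largest: H < N < As < Na < K < Rb.

H, N, As, Na, K, Rb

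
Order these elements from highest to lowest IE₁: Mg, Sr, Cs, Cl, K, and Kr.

Kr, Cl, Mg, Sr, K, Cs

IE₁ increases left→right with effective nuclear charge and decreases top→bottom as the valence shell moves farther out.
Neither a single period nor a single group — weigh both effects.
K > Cs: K sits above Cs in group 1, so the down-group effect alone puts K higher.
Sr > K: the two effects oppose for this pair; the across-period effect wins (550 vs 419 kJ/mol).
Mg > Sr: Mg sits above Sr in group 2, so the down-group effect alone puts Mg higher.
Cl > Mg: Cl lies to the right of Mg in period 3, so the across-period effect alone puts Cl higher.
Kr > Cl: the two effects oppose for this pair; the across-period effect wins (1351 vs 1251 kJ/mol).
Approximate values (kJ/mol): Mg 738, Cl 1251, K 419, Kr 1351, Sr 550, Cs 376.
So from highest to lowest: Kr > Cl > Mg > Sr > K > Cs.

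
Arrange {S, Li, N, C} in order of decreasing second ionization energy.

Li, N, C, S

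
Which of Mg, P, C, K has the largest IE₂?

K

Consider each +1 ion: Mg⁺ still has 1 valence electron; P⁺ still has 4 valence electrons; C⁺ still has 3 valence electrons; K⁺ is the bare [Ar] core.
Pulling an electron out of a noble-gas core costs far more than removing a remaining valence electron, so K sits at the high end of IE_2.
Valence configurations: Mg⁺ [Ne]3s¹, P⁺ [Ne]3s²3p², C⁺ [He]2s²2p¹.
The numbers (kJ/mol): Mg 1451, P 1907, C 2353, K 3052.
Putting it together, IE_2: Mg < P < C < K.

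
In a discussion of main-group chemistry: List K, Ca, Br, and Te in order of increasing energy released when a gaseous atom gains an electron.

K is in period 4, group 1; Ca is in period 4, group 2; Br is in period 4, group 17; Te is in period 5, group 16.
EA tends to increase across a period and decrease down a group, though the pattern is less regular than for IE or radius.
Here both period and group differ, so the two effects have to be weighed against each other.
K > Ca: this pair runs against the simple trend — see the exception note.
Te > K: period and group pull opposite ways; the across-period shift dominates (190 vs 48 kJ/mol).
Br > Te: relative to Te, both the across-period and down-group shifts push Br's electron affinity up.
Note the exception: K has a higher electron affinity than Ca, contrary to the simple trend — adding an electron to Ca (ns²) has to open a new, higher-energy np subshell, which is unfavourable.
For reference (kJ/mol): K 48, Ca 2, Br 325, Te 190.
So from lowest to highest: Ca < K < Te < Br.

Ca < K < Te < Br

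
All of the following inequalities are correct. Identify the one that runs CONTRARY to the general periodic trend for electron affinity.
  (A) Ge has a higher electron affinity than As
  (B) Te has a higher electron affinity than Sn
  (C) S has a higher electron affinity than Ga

The general trend: electron affinity increases across a period and decreases down a group.
(A) Ge (period 4, group 14) vs As (period 4, group 15): the stated order contradicts the simple trend.
(B) Te (period 5, group 16) vs Sn (period 5, group 14): the stated order agrees with the simple trend.
(C) S (period 3, group 16) vs Ga (period 4, group 13): the stated order agrees with the simple trend.
The exception is (A): adding an electron to As's half-filled 4p³ is unfavourable, so Ge (4p²) has the more exothermic EA.

(A)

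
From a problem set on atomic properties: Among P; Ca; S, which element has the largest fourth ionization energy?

IE_4 is the cost of taking one more electron from the +3 cation: P³⁺ still has 2 valence electrons; Ca³⁺ is already 1 electron into the core; S³⁺ still has 3 valence electrons.
Breaking into a closed-shell core is much more expensive than removing a leftover valence electron — Ca has the largest IE_4 here.
Valence configurations: P³⁺ [Ne]3s², S³⁺ [Ne]3s²3p¹.
S³⁺ loses a lone 3p electron whereas P³⁺ must break into a filled 3s² pair, so IE_4(P) > IE_4(S) even though S has the higher nuclear charge.
Tabulated IE_4 (kJ/mol): P 4964, Ca 6491, S 4556.
Hence IE_4: S < P < Ca.

Ca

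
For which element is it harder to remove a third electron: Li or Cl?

Li

IE_3 is the cost of taking one more electron from the +2 cation: Li²⁺ is already 1 electron into the core; Cl²⁺ still has 5 valence electrons.
Breaking into a closed-shell core is much more expensive than removing a leftover valence electron — Li has the largest IE_3 here.
Approximate IE_3 values (kJ/mol): Li 11815, Cl 3822.
Putting it together, IE_3: Cl < Li.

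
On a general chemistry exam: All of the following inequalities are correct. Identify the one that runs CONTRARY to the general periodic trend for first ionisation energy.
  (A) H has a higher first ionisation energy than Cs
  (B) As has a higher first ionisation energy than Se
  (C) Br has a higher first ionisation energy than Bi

The general trend: first ionisation energy increases across a period and decreases down a group.
(A) H (period 1, group 1) vs Cs (period 6, group 1): the stated order agrees with the simple trend.
(B) As (period 4, group 15) vs Se (period 4, group 16): the stated order contradicts the simple trend.
(C) Br (period 4, group 17) vs Bi (period 6, group 15): the stated order agrees with the simple trend.
The exception is (B): Se (4p⁴) ionizes more easily than half-filled As (4p³).

(B)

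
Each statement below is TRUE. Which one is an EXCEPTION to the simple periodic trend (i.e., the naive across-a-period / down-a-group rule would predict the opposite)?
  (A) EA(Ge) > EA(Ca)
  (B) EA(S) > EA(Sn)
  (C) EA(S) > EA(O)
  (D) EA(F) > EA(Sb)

(C)

The general trend: electron affinity increases across a period and decreases down a group.
(A) Ge (period 4, group 14) vs Ca (period 4, group 2): the stated order agrees with the simple trend.
(B) S (period 3, group 16) vs Sn (period 5, group 14): the stated order agrees with the simple trend.
(C) S (period 3, group 16) vs O (period 2, group 16): the stated order contradicts the simple trend.
(D) F (period 2, group 17) vs Sb (period 5, group 15): the stated order agrees with the simple trend.
The exception is (C): the compact 2p subshell of O repels the added electron more than S's larger 3p does.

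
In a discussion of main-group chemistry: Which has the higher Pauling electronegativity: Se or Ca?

Se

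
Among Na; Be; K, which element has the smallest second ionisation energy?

Consider each +1 ion: Na⁺ is the bare [Ne] core; Be⁺ still has 1 valence electron; K⁺ is the bare [Ar] core.
Core electrons are held far more tightly than valence electrons, so K and Na top the IE_2 order.
Approximate IE_2 values (kJ/mol): Na 4562, Be 1757, K 3052.
Putting it together, IE_2: Be < K < Na.

Be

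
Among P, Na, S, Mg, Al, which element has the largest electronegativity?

EN rises left→right (higher Z_eff, smaller atoms) and falls top→bottom (larger, more shielded atoms).
All lie in period 3, so electronegativity increases left to right.
The largest electronegativity among these belongs to S.

S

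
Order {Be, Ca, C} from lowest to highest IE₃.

C, Ca, Be

After 2 electrons have been removed, what remains? Be²⁺ is the bare [He] core; Ca²⁺ is the bare [Ar] core; C²⁺ still has 2 valence electrons.
Breaking into a closed-shell core is much more expensive than removing a leftover valence electron — Ca and Be have the largest IE_3 here.
Approximate IE_3 values (kJ/mol): Be 14849, Ca 4912, C 4620.
Putting it together, IE_3: C < Ca < Be.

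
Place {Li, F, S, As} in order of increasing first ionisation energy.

Li, As, S, F

Li is in period 2, group 1; F is in period 2, group 17; S is in period 3, group 16; As is in period 4, group 15.
First ionization energy rises across a period (greater Z_eff holds electrons more tightly) and falls down a group (valence electrons are farther from the nucleus).
Here both period and group differ, so the two effects have to be weighed against each other.
As > Li: period and group pull opposite ways; the across-period shift dominates (947 vs 520 kJ/mol).
S > As: both effects reinforce here, so S is clearly the higher of the two.
F > S: relative to S, both the across-period and down-group shifts push F's first ionization energy up.
For reference (kJ/mol): Li 520, F 1681, S 1000, As 947.
So from lowest to highest: Li < As < S < F.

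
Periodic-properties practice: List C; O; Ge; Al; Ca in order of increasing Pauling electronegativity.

Ca, Al, Ge, C, O

C is in period 2, group 14; O is in period 2, group 16; Al is in period 3, group 13; Ca is in period 4, group 2; Ge is in period 4, group 14.
Electronegativity increases across a period and decreases down a group, tracking effective nuclear charge and atomic size.
These span different periods and groups, so the two trends combine.
Al > Ca: both effects reinforce here, so Al is clearly the higher of the two.
Ge > Al: the two effects oppose for this pair; the across-period effect wins (2.01 vs 1.61).
C > Ge: C sits above Ge in group 14, so the down-group effect alone puts C higher.
O > C: both are in period 2; the period trend gives O the larger value.
Approximate values (Pauling): C 2.55, O 3.44, Al 1.61, Ca 1.00, Ge 2.01.
So from lowest to highest: Ca < Al < Ge < C < O.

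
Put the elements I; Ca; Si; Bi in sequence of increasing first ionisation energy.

Ca < Bi < Si < I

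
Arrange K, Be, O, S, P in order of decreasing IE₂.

O > K > S > P > Be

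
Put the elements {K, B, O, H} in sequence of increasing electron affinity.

B < K < H < O

H is in period 1, group 1; B is in period 2, group 13; O is in period 2, group 16; K is in period 4, group 1.
Electron affinity generally becomes more exothermic across a period toward the halogens and less exothermic down a group.
Here both period and group differ, so the two effects have to be weighed against each other.
K > B: this pair runs against the simple trend — see the exception note.
H > K: H sits above K in group 1, so the down-group effect alone puts H higher.
O > H: the two effects oppose for this pair; the across-period effect wins (141 vs 73 kJ/mol).
Note the exception: K has a higher electron affinity than B, contrary to the simple trend — B's ns²np¹ configuration gives only a small electron affinity — the sparsely filled np subshell binds an added electron weakly.
Approximate values (kJ/mol): H 73, B 27, O 141, K 48.
So from lowest to highest: B < K < H < O.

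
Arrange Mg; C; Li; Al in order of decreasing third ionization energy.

Li > Mg > C > Al

IE_3 is the cost of taking one more electron from the +2 cation: Mg²⁺ is the bare [Ne] core; C²⁺ still has 2 valence electrons; Li²⁺ is already 1 electron into the core; Al²⁺ still has 1 valence electron.
Pulling an electron out of a noble-gas core costs far more than removing a remaining valence electron, so Mg and Li sit at the high end of IE_3.
Valence configurations: C²⁺ [He]2s², Al²⁺ [Ne]3s¹.
Tabulated IE_3 (kJ/mol): Mg 7733, C 4620, Li 11815, Al 2745.
Overall IE_3 order: Al < C < Mg < Li.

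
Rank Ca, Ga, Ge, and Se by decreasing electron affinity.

Ca is in period 4, group 2; Ga is in period 4, group 13; Ge is in period 4, group 14; Se is in period 4, group 16.
Electron affinity generally becomes more exothermic across a period toward the halogens and less exothermic down a group.
All lie in period 4, so electron affinity increases left to right.
So from highest to lowest: Se > Ge > Ga > Ca.

Se, Ge, Ga, Ca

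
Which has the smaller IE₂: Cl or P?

P

The second ionization energy removes an electron from the +1 ion. For each element: Cl⁺ still has 6 valence electrons; P⁺ still has 4 valence electrons.
All are still removing valence electrons, so compare the +1 ions as you would atoms: IE_2 generally rises across a period (higher Z_eff) and falls down a group (larger shell), subject to the usual subshell exceptions.
Valence configurations: Cl⁺ [Ne]3s²3p⁴, P⁺ [Ne]3s²3p².
Approximate IE_2 values (kJ/mol): Cl 2298, P 1907.
So the second ionization energies run P < Cl.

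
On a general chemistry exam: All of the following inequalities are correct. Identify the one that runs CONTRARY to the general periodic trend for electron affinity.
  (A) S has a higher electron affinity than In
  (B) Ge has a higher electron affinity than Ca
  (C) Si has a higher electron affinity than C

(C)

The general trend: electron affinity increases across a period and decreases down a group.
(A) S (period 3, group 16) vs In (period 5, group 13): the stated order agrees with the simple trend.
(B) Ge (period 4, group 14) vs Ca (period 4, group 2): the stated order agrees with the simple trend.
(C) Si (period 3, group 14) vs C (period 2, group 14): the stated order contradicts the simple trend.
The exception is (C): Si's larger, more diffuse 3p orbitals accept an added electron slightly more readily than C's compact 2p.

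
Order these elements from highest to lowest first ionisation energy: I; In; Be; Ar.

Be is in period 2, group 2; Ar is in period 3, group 18; In is in period 5, group 13; I is in period 5, group 17.
IE₁ increases left→right with effective nuclear charge and decreases top→bottom as the valence shell moves farther out.
Here both period and group differ, so the two effects have to be weighed against each other.
Be > In: the two effects oppose for this pair; the down-group effect wins (900 vs 558 kJ/mol).
I > Be: the two effects oppose for this pair; the across-period effect wins (1008 vs 900 kJ/mol).
Ar > I: relative to I, both the across-period and down-group shifts push Ar's first ionization energy up.
Approximate values (kJ/mol): Be 900, Ar 1521, In 558, I 1008.
So from highest to lowest: Ar > I > Be > In.

Ar > I > Be > In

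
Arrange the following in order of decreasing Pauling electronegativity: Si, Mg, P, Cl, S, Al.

Cl, S, P, Si, Al, Mg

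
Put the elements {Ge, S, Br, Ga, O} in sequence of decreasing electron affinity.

Adding an electron releases more energy for atoms nearer the top right (short of the noble gases).
These span different periods and groups, so the two trends combine.
Ge > Ga: both are in period 4; the period trend gives Ge the larger value.
O > Ge: both effects reinforce here, so O is clearly the higher of the two.
S > O: this pair runs against the simple trend — see the exception note.
Br > S: the two effects oppose for this pair; the across-period effect wins (325 vs 200 kJ/mol).
Note the exception: S has a higher electron affinity than O, contrary to the simple trend — the compact 2p subshell of O repels the added electron more than S's larger 3p does.
Tabulated electron affinity (kJ/mol): O 141, S 200, Ga 29, Ge 119, Br 325.
So from highest to lowest: Br > S > O > Ge > Ga.

Br, S, O, Ge, Ga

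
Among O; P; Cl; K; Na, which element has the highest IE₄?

The fourth ionization energy removes an electron from the +3 ion. For each element: O³⁺ still has 3 valence electrons; P³⁺ still has 2 valence electrons; Cl³⁺ still has 4 valence electrons; K³⁺ is already 2 electrons into the core; Na³⁺ is already 2 electrons into the core.
Usually core removal costs more than valence removal, but here the competition is close: a tightly held n=2 valence electron can cost more to remove than an n=3 core electron, so the actual values have to decide it.
Valence configurations: O³⁺ [He]2s²2p¹, P³⁺ [Ne]3s², Cl³⁺ [Ne]3s²3p².
Approximate IE_4 values (kJ/mol): O 7469, P 4964, Cl 5159, K 5877, Na 9543.
So the fourth ionization energies run P < Cl < K < O < Na.

Na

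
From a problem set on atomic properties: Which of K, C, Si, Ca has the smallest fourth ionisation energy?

Si

Consider each +3 ion: K³⁺ is already 2 electrons into the core; C³⁺ still has 1 valence electron; Si³⁺ still has 1 valence electron; Ca³⁺ is already 1 electron into the core.
Usually core removal costs more than valence removal, but here the competition is close: a tightly held n=2 valence electron can cost more to remove than an n=3 core electron, so the actual values have to decide it.
Valence configurations: C³⁺ [He]2s¹, Si³⁺ [Ne]3s¹.
The numbers (kJ/mol): K 5877, C 6223, Si 4356, Ca 6491.
So the fourth ionization energies run Si < K < C < Ca.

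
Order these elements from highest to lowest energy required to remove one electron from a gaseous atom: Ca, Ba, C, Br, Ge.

C is in period 2, group 14; Ca is in period 4, group 2; Ge is in period 4, group 14; Br is in period 4, group 17; Ba is in period 6, group 2.
First ionization energy rises across a period (greater Z_eff holds electrons more tightly) and falls down a group (valence electrons are farther from the nucleus).
These span different periods and groups, so the two trends combine.
Ca > Ba: they share group 2; the group trend gives Ca the larger value.
Ge > Ca: both are in period 4; the period trend gives Ge the larger value.
C > Ge: they share group 14; the group trend gives C the larger value.
Br > C: the two effects oppose for this pair; the across-period effect wins (1140 vs 1086 kJ/mol).
Approximate values (kJ/mol): C 1086, Ca 590, Ge 762, Br 1140, Ba 503.
So from highest to lowest: Br > C > Ge > Ca > Ba.

Br > C > Ge > Ca > Ba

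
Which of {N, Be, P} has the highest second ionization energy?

After 1 electron has been removed, what remains? N⁺ still has 4 valence electrons; Be⁺ still has 1 valence electron; P⁺ still has 4 valence electrons.
All are still removing valence electrons, so compare the +1 ions as you would atoms: IE_2 generally rises across a period (higher Z_eff) and falls down a group (larger shell), subject to the usual subshell exceptions.
Valence configurations: N⁺ [He]2s²2p², Be⁺ [He]2s¹, P⁺ [Ne]3s²3p².
The numbers (kJ/mol): N 2856, Be 1757, P 1907.
So the second ionization energies run Be < P < N.

N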